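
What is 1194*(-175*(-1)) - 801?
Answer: 208149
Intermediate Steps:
1194*(-175*(-1)) - 801 = 1194*175 - 801 = 208950 - 801 = 208149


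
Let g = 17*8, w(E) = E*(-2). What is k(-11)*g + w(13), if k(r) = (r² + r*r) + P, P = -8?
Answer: 31798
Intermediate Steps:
k(r) = -8 + 2*r² (k(r) = (r² + r*r) - 8 = (r² + r²) - 8 = 2*r² - 8 = -8 + 2*r²)
w(E) = -2*E
g = 136
k(-11)*g + w(13) = (-8 + 2*(-11)²)*136 - 2*13 = (-8 + 2*121)*136 - 26 = (-8 + 242)*136 - 26 = 234*136 - 26 = 31824 - 26 = 31798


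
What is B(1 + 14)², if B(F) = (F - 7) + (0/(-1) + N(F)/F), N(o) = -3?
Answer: 1521/25 ≈ 60.840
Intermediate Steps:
B(F) = -7 + F - 3/F (B(F) = (F - 7) + (0/(-1) - 3/F) = (-7 + F) + (0*(-1) - 3/F) = (-7 + F) + (0 - 3/F) = (-7 + F) - 3/F = -7 + F - 3/F)
B(1 + 14)² = (-7 + (1 + 14) - 3/(1 + 14))² = (-7 + 15 - 3/15)² = (-7 + 15 - 3*1/15)² = (-7 + 15 - ⅕)² = (39/5)² = 1521/25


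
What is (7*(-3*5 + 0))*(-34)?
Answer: 3570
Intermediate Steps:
(7*(-3*5 + 0))*(-34) = (7*(-15 + 0))*(-34) = (7*(-15))*(-34) = -105*(-34) = 3570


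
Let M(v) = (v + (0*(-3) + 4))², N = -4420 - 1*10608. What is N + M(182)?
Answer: 19568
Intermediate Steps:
N = -15028 (N = -4420 - 10608 = -15028)
M(v) = (4 + v)² (M(v) = (v + (0 + 4))² = (v + 4)² = (4 + v)²)
N + M(182) = -15028 + (4 + 182)² = -15028 + 186² = -15028 + 34596 = 19568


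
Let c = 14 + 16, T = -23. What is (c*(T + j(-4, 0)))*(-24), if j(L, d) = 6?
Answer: 12240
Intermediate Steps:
c = 30
(c*(T + j(-4, 0)))*(-24) = (30*(-23 + 6))*(-24) = (30*(-17))*(-24) = -510*(-24) = 12240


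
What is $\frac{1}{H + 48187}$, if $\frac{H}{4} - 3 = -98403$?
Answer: $- \frac{1}{345413} \approx -2.8951 \cdot 10^{-6}$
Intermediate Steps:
$H = -393600$ ($H = 12 + 4 \left(-98403\right) = 12 - 393612 = -393600$)
$\frac{1}{H + 48187} = \frac{1}{-393600 + 48187} = \frac{1}{-345413} = - \frac{1}{345413}$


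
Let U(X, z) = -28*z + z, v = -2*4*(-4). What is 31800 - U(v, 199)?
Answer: 37173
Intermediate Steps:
v = 32 (v = -8*(-4) = 32)
U(X, z) = -27*z
31800 - U(v, 199) = 31800 - (-27)*199 = 31800 - 1*(-5373) = 31800 + 5373 = 37173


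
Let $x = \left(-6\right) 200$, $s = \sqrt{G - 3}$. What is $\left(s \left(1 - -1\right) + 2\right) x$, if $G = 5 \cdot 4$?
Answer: $-2400 - 2400 \sqrt{17} \approx -12295.0$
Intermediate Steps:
$G = 20$
$s = \sqrt{17}$ ($s = \sqrt{20 - 3} = \sqrt{17} \approx 4.1231$)
$x = -1200$
$\left(s \left(1 - -1\right) + 2\right) x = \left(\sqrt{17} \left(1 - -1\right) + 2\right) \left(-1200\right) = \left(\sqrt{17} \left(1 + 1\right) + 2\right) \left(-1200\right) = \left(\sqrt{17} \cdot 2 + 2\right) \left(-1200\right) = \left(2 \sqrt{17} + 2\right) \left(-1200\right) = \left(2 + 2 \sqrt{17}\right) \left(-1200\right) = -2400 - 2400 \sqrt{17}$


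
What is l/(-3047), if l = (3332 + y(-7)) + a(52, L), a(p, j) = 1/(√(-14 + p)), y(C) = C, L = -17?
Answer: -3325/3047 - √38/115786 ≈ -1.0913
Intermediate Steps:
a(p, j) = (-14 + p)^(-½)
l = 3325 + √38/38 (l = (3332 - 7) + (-14 + 52)^(-½) = 3325 + 38^(-½) = 3325 + √38/38 ≈ 3325.2)
l/(-3047) = (3325 + √38/38)/(-3047) = (3325 + √38/38)*(-1/3047) = -3325/3047 - √38/115786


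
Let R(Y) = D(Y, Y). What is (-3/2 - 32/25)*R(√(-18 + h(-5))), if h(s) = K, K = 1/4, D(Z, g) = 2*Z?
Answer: -139*I*√71/50 ≈ -23.425*I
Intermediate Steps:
K = ¼ ≈ 0.25000
h(s) = ¼
R(Y) = 2*Y
(-3/2 - 32/25)*R(√(-18 + h(-5))) = (-3/2 - 32/25)*(2*√(-18 + ¼)) = (-3*½ - 32*1/25)*(2*√(-71/4)) = (-3/2 - 32/25)*(2*(I*√71/2)) = -139*I*√71/50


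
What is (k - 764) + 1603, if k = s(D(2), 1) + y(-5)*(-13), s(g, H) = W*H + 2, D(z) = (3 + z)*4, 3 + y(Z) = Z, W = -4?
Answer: 941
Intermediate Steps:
y(Z) = -3 + Z
D(z) = 12 + 4*z
s(g, H) = 2 - 4*H (s(g, H) = -4*H + 2 = 2 - 4*H)
k = 102 (k = (2 - 4*1) + (-3 - 5)*(-13) = (2 - 4) - 8*(-13) = -2 + 104 = 102)
(k - 764) + 1603 = (102 - 764) + 1603 = -662 + 1603 = 941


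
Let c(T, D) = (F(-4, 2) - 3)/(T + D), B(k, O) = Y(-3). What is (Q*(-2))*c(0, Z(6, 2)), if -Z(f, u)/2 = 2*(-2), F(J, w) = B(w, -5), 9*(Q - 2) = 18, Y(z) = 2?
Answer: 1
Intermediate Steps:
Q = 4 (Q = 2 + (⅑)*18 = 2 + 2 = 4)
B(k, O) = 2
F(J, w) = 2
Z(f, u) = 8 (Z(f, u) = -4*(-2) = -2*(-4) = 8)
c(T, D) = -1/(D + T) (c(T, D) = (2 - 3)/(T + D) = -1/(D + T))
(Q*(-2))*c(0, Z(6, 2)) = (4*(-2))*(-1/(8 + 0)) = -(-8)/8 = -8*(-⅛) = 1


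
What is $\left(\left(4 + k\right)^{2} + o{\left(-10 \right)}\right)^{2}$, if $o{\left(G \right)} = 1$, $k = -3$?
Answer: $4$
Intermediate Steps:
$\left(\left(4 + k\right)^{2} + o{\left(-10 \right)}\right)^{2} = \left(\left(4 - 3\right)^{2} + 1\right)^{2} = \left(1^{2} + 1\right)^{2} = \left(1 + 1\right)^{2} = 2^{2} = 4$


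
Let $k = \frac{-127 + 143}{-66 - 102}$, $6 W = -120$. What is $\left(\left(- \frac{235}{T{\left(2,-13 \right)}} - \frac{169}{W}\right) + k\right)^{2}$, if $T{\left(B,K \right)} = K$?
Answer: $\frac{20827396489}{29811600} \approx 698.63$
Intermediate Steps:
$W = -20$ ($W = \frac{1}{6} \left(-120\right) = -20$)
$k = - \frac{2}{21}$ ($k = \frac{16}{-168} = 16 \left(- \frac{1}{168}\right) = - \frac{2}{21} \approx -0.095238$)
$\left(\left(- \frac{235}{T{\left(2,-13 \right)}} - \frac{169}{W}\right) + k\right)^{2} = \left(\left(- \frac{235}{-13} - \frac{169}{-20}\right) - \frac{2}{21}\right)^{2} = \left(\left(\left(-235\right) \left(- \frac{1}{13}\right) - - \frac{169}{20}\right) - \frac{2}{21}\right)^{2} = \left(\left(\frac{235}{13} + \frac{169}{20}\right) - \frac{2}{21}\right)^{2} = \left(\frac{6897}{260} - \frac{2}{21}\right)^{2} = \left(\frac{144317}{5460}\right)^{2} = \frac{20827396489}{29811600}$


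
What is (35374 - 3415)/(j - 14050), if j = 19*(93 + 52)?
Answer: -3551/1255 ≈ -2.8295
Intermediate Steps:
j = 2755 (j = 19*145 = 2755)
(35374 - 3415)/(j - 14050) = (35374 - 3415)/(2755 - 14050) = 31959/(-11295) = 31959*(-1/11295) = -3551/1255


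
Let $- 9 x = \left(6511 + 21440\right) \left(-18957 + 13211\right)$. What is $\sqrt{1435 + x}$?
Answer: $\frac{\sqrt{160619361}}{3} \approx 4224.5$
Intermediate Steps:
$x = \frac{53535482}{3}$ ($x = - \frac{\left(6511 + 21440\right) \left(-18957 + 13211\right)}{9} = - \frac{27951 \left(-5746\right)}{9} = \left(- \frac{1}{9}\right) \left(-160606446\right) = \frac{53535482}{3} \approx 1.7845 \cdot 10^{7}$)
$\sqrt{1435 + x} = \sqrt{1435 + \frac{53535482}{3}} = \sqrt{\frac{53539787}{3}} = \frac{\sqrt{160619361}}{3}$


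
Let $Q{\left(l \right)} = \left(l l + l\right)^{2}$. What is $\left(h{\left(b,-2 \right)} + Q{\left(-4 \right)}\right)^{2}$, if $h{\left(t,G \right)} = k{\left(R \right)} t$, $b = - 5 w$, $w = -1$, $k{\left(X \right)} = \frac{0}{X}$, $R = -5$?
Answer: $20736$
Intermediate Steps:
$k{\left(X \right)} = 0$
$b = 5$ ($b = \left(-5\right) \left(-1\right) = 5$)
$h{\left(t,G \right)} = 0$ ($h{\left(t,G \right)} = 0 t = 0$)
$Q{\left(l \right)} = \left(l + l^{2}\right)^{2}$ ($Q{\left(l \right)} = \left(l^{2} + l\right)^{2} = \left(l + l^{2}\right)^{2}$)
$\left(h{\left(b,-2 \right)} + Q{\left(-4 \right)}\right)^{2} = \left(0 + \left(-4\right)^{2} \left(1 - 4\right)^{2}\right)^{2} = \left(0 + 16 \left(-3\right)^{2}\right)^{2} = \left(0 + 16 \cdot 9\right)^{2} = \left(0 + 144\right)^{2} = 144^{2} = 20736$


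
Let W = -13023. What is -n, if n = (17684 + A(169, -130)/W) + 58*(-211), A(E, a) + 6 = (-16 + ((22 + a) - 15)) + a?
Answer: -70923533/13023 ≈ -5446.0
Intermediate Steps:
A(E, a) = -15 + 2*a (A(E, a) = -6 + ((-16 + ((22 + a) - 15)) + a) = -6 + ((-16 + (7 + a)) + a) = -6 + ((-9 + a) + a) = -6 + (-9 + 2*a) = -15 + 2*a)
n = 70923533/13023 (n = (17684 + (-15 + 2*(-130))/(-13023)) + 58*(-211) = (17684 + (-15 - 260)*(-1/13023)) - 12238 = (17684 - 275*(-1/13023)) - 12238 = (17684 + 275/13023) - 12238 = 230299007/13023 - 12238 = 70923533/13023 ≈ 5446.0)
-n = -1*70923533/13023 = -70923533/13023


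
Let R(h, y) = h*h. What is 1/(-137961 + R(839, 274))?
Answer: 1/565960 ≈ 1.7669e-6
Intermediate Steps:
R(h, y) = h**2
1/(-137961 + R(839, 274)) = 1/(-137961 + 839**2) = 1/(-137961 + 703921) = 1/565960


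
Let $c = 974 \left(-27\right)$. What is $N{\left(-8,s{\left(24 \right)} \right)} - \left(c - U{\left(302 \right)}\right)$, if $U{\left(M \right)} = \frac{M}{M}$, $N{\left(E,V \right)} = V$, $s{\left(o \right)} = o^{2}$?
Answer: $26875$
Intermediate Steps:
$U{\left(M \right)} = 1$
$c = -26298$
$N{\left(-8,s{\left(24 \right)} \right)} - \left(c - U{\left(302 \right)}\right) = 24^{2} - \left(-26298 - 1\right) = 576 - \left(-26298 - 1\right) = 576 - -26299 = 576 + 26299 = 26875$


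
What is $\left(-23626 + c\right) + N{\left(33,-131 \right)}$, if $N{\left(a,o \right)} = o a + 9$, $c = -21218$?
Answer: $-49158$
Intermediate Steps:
$N{\left(a,o \right)} = 9 + a o$ ($N{\left(a,o \right)} = a o + 9 = 9 + a o$)
$\left(-23626 + c\right) + N{\left(33,-131 \right)} = \left(-23626 - 21218\right) + \left(9 + 33 \left(-131\right)\right) = -44844 + \left(9 - 4323\right) = -44844 - 4314 = -49158$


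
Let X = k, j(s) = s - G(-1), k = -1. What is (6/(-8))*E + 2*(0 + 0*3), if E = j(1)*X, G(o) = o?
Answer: 3/2 ≈ 1.5000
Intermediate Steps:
j(s) = 1 + s (j(s) = s - 1*(-1) = s + 1 = 1 + s)
X = -1
E = -2 (E = (1 + 1)*(-1) = 2*(-1) = -2)
(6/(-8))*E + 2*(0 + 0*3) = (6/(-8))*(-2) + 2*(0 + 0*3) = (6*(-1/8))*(-2) + 2*(0 + 0) = -3/4*(-2) + 2*0 = 3/2 + 0 = 3/2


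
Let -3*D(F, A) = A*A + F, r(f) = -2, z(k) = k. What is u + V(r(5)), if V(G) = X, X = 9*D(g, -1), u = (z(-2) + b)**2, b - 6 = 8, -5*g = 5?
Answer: 144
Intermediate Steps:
g = -1 (g = -1/5*5 = -1)
b = 14 (b = 6 + 8 = 14)
u = 144 (u = (-2 + 14)**2 = 12**2 = 144)
D(F, A) = -F/3 - A**2/3 (D(F, A) = -(A*A + F)/3 = -(A**2 + F)/3 = -(F + A**2)/3 = -F/3 - A**2/3)
X = 0 (X = 9*(-1/3*(-1) - 1/3*(-1)**2) = 9*(1/3 - 1/3*1) = 9*(1/3 - 1/3) = 9*0 = 0)
V(G) = 0
u + V(r(5)) = 144 + 0 = 144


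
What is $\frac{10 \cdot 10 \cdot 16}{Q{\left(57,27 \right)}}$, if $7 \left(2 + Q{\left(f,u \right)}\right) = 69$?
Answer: $\frac{2240}{11} \approx 203.64$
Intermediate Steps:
$Q{\left(f,u \right)} = \frac{55}{7}$ ($Q{\left(f,u \right)} = -2 + \frac{1}{7} \cdot 69 = -2 + \frac{69}{7} = \frac{55}{7}$)
$\frac{10 \cdot 10 \cdot 16}{Q{\left(57,27 \right)}} = \frac{10 \cdot 10 \cdot 16}{\frac{55}{7}} = 100 \cdot 16 \cdot \frac{7}{55} = 1600 \cdot \frac{7}{55} = \frac{2240}{11}$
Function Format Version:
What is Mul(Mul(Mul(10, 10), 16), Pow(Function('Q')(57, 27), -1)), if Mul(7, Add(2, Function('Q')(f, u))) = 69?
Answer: Rational(2240, 11) ≈ 203.64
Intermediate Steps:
Function('Q')(f, u) = Rational(55, 7) (Function('Q')(f, u) = Add(-2, Mul(Rational(1, 7), 69)) = Add(-2, Rational(69, 7)) = Rational(55, 7))
Mul(Mul(Mul(10, 10), 16), Pow(Function('Q')(57, 27), -1)) = Mul(Mul(Mul(10, 10), 16), Pow(Rational(55, 7), -1)) = Mul(Mul(100, 16), Rational(7, 55)) = Mul(1600, Rational(7, 55)) = Rational(2240, 11)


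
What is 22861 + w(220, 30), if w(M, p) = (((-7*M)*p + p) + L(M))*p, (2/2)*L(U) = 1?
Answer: -1362209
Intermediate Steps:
L(U) = 1
w(M, p) = p*(1 + p - 7*M*p) (w(M, p) = (((-7*M)*p + p) + 1)*p = ((-7*M*p + p) + 1)*p = ((p - 7*M*p) + 1)*p = (1 + p - 7*M*p)*p = p*(1 + p - 7*M*p))
22861 + w(220, 30) = 22861 + 30*(1 + 30 - 7*220*30) = 22861 + 30*(1 + 30 - 46200) = 22861 + 30*(-46169) = 22861 - 1385070 = -1362209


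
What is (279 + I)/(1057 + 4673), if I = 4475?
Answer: 2377/2865 ≈ 0.82967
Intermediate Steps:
(279 + I)/(1057 + 4673) = (279 + 4475)/(1057 + 4673) = 4754/5730 = 4754*(1/5730) = 2377/2865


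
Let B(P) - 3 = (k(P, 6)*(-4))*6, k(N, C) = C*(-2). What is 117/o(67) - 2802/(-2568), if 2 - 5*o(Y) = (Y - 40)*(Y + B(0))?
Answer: 1065677/1034048 ≈ 1.0306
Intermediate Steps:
k(N, C) = -2*C
B(P) = 291 (B(P) = 3 + (-2*6*(-4))*6 = 3 - 12*(-4)*6 = 3 + 48*6 = 3 + 288 = 291)
o(Y) = ⅖ - (-40 + Y)*(291 + Y)/5 (o(Y) = ⅖ - (Y - 40)*(Y + 291)/5 = ⅖ - (-40 + Y)*(291 + Y)/5)
117/o(67) - 2802/(-2568) = 117/(11642/5 - 251/5*67 - ⅕*67²) - 2802/(-2568) = 117/(11642/5 - 16817/5 - ⅕*4489) - 2802*(-1/2568) = 117/(11642/5 - 16817/5 - 4489/5) + 467/428 = 117/(-9664/5) + 467/428 = 117*(-5/9664) + 467/428 = -585/9664 + 467/428 = 1065677/1034048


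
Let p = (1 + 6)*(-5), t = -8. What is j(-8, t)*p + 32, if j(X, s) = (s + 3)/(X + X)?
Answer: 337/16 ≈ 21.063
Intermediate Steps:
j(X, s) = (3 + s)/(2*X) (j(X, s) = (3 + s)/((2*X)) = (3 + s)*(1/(2*X)) = (3 + s)/(2*X))
p = -35 (p = 7*(-5) = -35)
j(-8, t)*p + 32 = ((½)*(3 - 8)/(-8))*(-35) + 32 = ((½)*(-⅛)*(-5))*(-35) + 32 = (5/16)*(-35) + 32 = -175/16 + 32 = 337/16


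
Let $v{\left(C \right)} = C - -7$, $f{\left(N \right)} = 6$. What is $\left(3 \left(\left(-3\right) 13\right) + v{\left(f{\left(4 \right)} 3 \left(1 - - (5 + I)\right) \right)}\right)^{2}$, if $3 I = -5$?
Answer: $1024$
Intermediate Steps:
$I = - \frac{5}{3}$ ($I = \frac{1}{3} \left(-5\right) = - \frac{5}{3} \approx -1.6667$)
$v{\left(C \right)} = 7 + C$ ($v{\left(C \right)} = C + 7 = 7 + C$)
$\left(3 \left(\left(-3\right) 13\right) + v{\left(f{\left(4 \right)} 3 \left(1 - - (5 + I)\right) \right)}\right)^{2} = \left(3 \left(\left(-3\right) 13\right) + \left(7 + 6 \cdot 3 \left(1 - - (5 - \frac{5}{3})\right)\right)\right)^{2} = \left(3 \left(-39\right) + \left(7 + 18 \left(1 - \left(-1\right) \frac{10}{3}\right)\right)\right)^{2} = \left(-117 + \left(7 + 18 \left(1 - - \frac{10}{3}\right)\right)\right)^{2} = \left(-117 + \left(7 + 18 \left(1 + \frac{10}{3}\right)\right)\right)^{2} = \left(-117 + \left(7 + 18 \cdot \frac{13}{3}\right)\right)^{2} = \left(-117 + \left(7 + 78\right)\right)^{2} = \left(-117 + 85\right)^{2} = \left(-32\right)^{2} = 1024$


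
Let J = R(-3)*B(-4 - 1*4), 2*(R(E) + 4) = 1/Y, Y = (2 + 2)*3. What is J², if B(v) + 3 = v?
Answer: 1092025/576 ≈ 1895.9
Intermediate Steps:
Y = 12 (Y = 4*3 = 12)
R(E) = -95/24 (R(E) = -4 + (½)/12 = -4 + (½)*(1/12) = -4 + 1/24 = -95/24)
B(v) = -3 + v
J = 1045/24 (J = -95*(-3 + (-4 - 1*4))/24 = -95*(-3 + (-4 - 4))/24 = -95*(-3 - 8)/24 = -95/24*(-11) = 1045/24 ≈ 43.542)
J² = (1045/24)² = 1092025/576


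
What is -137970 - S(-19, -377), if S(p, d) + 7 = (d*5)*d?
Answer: -848608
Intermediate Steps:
S(p, d) = -7 + 5*d² (S(p, d) = -7 + (d*5)*d = -7 + (5*d)*d = -7 + 5*d²)
-137970 - S(-19, -377) = -137970 - (-7 + 5*(-377)²) = -137970 - (-7 + 5*142129) = -137970 - (-7 + 710645) = -137970 - 1*710638 = -137970 - 710638 = -848608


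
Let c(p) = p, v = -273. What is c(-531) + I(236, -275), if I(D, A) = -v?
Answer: -258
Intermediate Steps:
I(D, A) = 273 (I(D, A) = -1*(-273) = 273)
c(-531) + I(236, -275) = -531 + 273 = -258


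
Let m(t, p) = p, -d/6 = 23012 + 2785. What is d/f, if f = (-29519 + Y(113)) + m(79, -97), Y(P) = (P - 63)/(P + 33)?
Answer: 11299086/2161943 ≈ 5.2264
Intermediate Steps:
d = -154782 (d = -6*(23012 + 2785) = -6*25797 = -154782)
Y(P) = (-63 + P)/(33 + P)
f = -2161943/73 (f = (-29519 + (-63 + 113)/(33 + 113)) - 97 = (-29519 + 50/146) - 97 = (-29519 + (1/146)*50) - 97 = (-29519 + 25/73) - 97 = -2154862/73 - 97 = -2161943/73 ≈ -29616.)
d/f = -154782/(-2161943/73) = -154782*(-73/2161943) = 11299086/2161943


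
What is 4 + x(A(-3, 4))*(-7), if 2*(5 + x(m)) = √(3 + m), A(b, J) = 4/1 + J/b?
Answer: 39 - 7*√51/6 ≈ 30.668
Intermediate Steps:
A(b, J) = 4 + J/b (A(b, J) = 4*1 + J/b = 4 + J/b)
x(m) = -5 + √(3 + m)/2
4 + x(A(-3, 4))*(-7) = 4 + (-5 + √(3 + (4 + 4/(-3)))/2)*(-7) = 4 + (-5 + √(3 + (4 + 4*(-⅓)))/2)*(-7) = 4 + (-5 + √(3 + (4 - 4/3))/2)*(-7) = 4 + (-5 + √(3 + 8/3)/2)*(-7) = 4 + (-5 + √(17/3)/2)*(-7) = 4 + (-5 + (√51/3)/2)*(-7) = 4 + (-5 + √51/6)*(-7) = 4 + (35 - 7*√51/6) = 39 - 7*√51/6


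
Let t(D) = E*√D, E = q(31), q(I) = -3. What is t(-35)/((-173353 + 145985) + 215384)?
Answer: -I*√35/62672 ≈ -9.4397e-5*I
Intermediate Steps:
E = -3
t(D) = -3*√D
t(-35)/((-173353 + 145985) + 215384) = (-3*I*√35)/((-173353 + 145985) + 215384) = (-3*I*√35)/(-27368 + 215384) = -3*I*√35/188016 = -3*I*√35*(1/188016) = -I*√35/62672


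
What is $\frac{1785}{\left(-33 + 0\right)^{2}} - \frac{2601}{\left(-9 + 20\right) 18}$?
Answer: $- \frac{8347}{726} \approx -11.497$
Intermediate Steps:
$\frac{1785}{\left(-33 + 0\right)^{2}} - \frac{2601}{\left(-9 + 20\right) 18} = \frac{1785}{\left(-33\right)^{2}} - \frac{2601}{11 \cdot 18} = \frac{1785}{1089} - \frac{2601}{198} = 1785 \cdot \frac{1}{1089} - \frac{289}{22} = \frac{595}{363} - \frac{289}{22} = - \frac{8347}{726}$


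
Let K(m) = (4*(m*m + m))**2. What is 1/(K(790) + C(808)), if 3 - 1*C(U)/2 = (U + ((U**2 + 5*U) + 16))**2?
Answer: 1/5382587949638 ≈ 1.8578e-13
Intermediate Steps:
K(m) = (4*m + 4*m**2)**2 (K(m) = (4*(m**2 + m))**2 = (4*(m + m**2))**2 = (4*m + 4*m**2)**2)
C(U) = 6 - 2*(16 + U**2 + 6*U)**2 (C(U) = 6 - 2*(U + ((U**2 + 5*U) + 16))**2 = 6 - 2*(U + (16 + U**2 + 5*U))**2 = 6 - 2*(16 + U**2 + 6*U)**2)
1/(K(790) + C(808)) = 1/(16*790**2*(1 + 790)**2 + (6 - 2*(16 + 808**2 + 6*808)**2)) = 1/(16*624100*791**2 + (6 - 2*(16 + 652864 + 4848)**2)) = 1/(16*624100*625681 + (6 - 2*657728**2)) = 1/(6247800193600 + (6 - 2*432606121984)) = 1/(6247800193600 + (6 - 865212243968)) = 1/(6247800193600 - 865212243962) = 1/5382587949638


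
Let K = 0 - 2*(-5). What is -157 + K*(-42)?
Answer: -577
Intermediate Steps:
K = 10 (K = 0 + 10 = 10)
-157 + K*(-42) = -157 + 10*(-42) = -157 - 420 = -577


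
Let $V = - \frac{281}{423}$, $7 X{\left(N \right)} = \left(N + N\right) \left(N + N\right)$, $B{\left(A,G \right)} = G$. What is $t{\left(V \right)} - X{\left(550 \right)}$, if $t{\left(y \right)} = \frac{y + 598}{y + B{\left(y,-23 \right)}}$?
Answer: $- \frac{1730552673}{10010} \approx -1.7288 \cdot 10^{5}$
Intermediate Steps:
$X{\left(N \right)} = \frac{4 N^{2}}{7}$ ($X{\left(N \right)} = \frac{\left(N + N\right) \left(N + N\right)}{7} = \frac{2 N 2 N}{7} = \frac{4 N^{2}}{7}$)
$V = - \frac{281}{423}$ ($V = \left(-281\right) \frac{1}{423} = - \frac{281}{423} \approx -0.6643$)
$t{\left(y \right)} = \frac{598 + y}{-23 + y}$ ($t{\left(y \right)} = \frac{y + 598}{y - 23} = \frac{598 + y}{-23 + y}$)
$t{\left(V \right)} - X{\left(550 \right)} = \frac{598 - \frac{281}{423}}{-23 - \frac{281}{423}} - \frac{4 \cdot 550^{2}}{7} = \frac{1}{- \frac{10010}{423}} \cdot \frac{252673}{423} - \frac{4}{7} \cdot 302500 = \left(- \frac{423}{10010}\right) \frac{252673}{423} - \frac{1210000}{7} = - \frac{252673}{10010} - \frac{1210000}{7} = - \frac{1730552673}{10010}$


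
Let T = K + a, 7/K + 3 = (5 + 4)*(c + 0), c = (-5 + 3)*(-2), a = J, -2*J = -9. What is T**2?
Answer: 96721/4356 ≈ 22.204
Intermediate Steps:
J = 9/2 (J = -1/2*(-9) = 9/2 ≈ 4.5000)
a = 9/2 ≈ 4.5000
c = 4 (c = -2*(-2) = 4)
K = 7/33 (K = 7/(-3 + (5 + 4)*(4 + 0)) = 7/(-3 + 9*4) = 7/(-3 + 36) = 7/33 ≈ 0.21212)
T = 311/66 (T = 7/33 + 9/2 = 311/66 ≈ 4.7121)
T**2 = (311/66)**2 = 96721/4356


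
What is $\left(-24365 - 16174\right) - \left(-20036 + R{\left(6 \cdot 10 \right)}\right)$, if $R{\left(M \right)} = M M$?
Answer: $-24103$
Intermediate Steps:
$R{\left(M \right)} = M^{2}$
$\left(-24365 - 16174\right) - \left(-20036 + R{\left(6 \cdot 10 \right)}\right) = \left(-24365 - 16174\right) - \left(-20036 + \left(6 \cdot 10\right)^{2}\right) = -40539 - \left(-20036 + 60^{2}\right) = -40539 - \left(-20036 + 3600\right) = -40539 - -16436 = -40539 + 16436 = -24103$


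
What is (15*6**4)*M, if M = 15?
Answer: 291600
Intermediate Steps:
(15*6**4)*M = (15*6**4)*15 = (15*1296)*15 = 19440*15 = 291600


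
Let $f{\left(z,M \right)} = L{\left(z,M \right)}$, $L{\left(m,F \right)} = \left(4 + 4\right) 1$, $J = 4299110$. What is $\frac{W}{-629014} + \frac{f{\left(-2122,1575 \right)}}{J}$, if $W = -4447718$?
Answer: $\frac{4780308490773}{676050094385} \approx 7.0709$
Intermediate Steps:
$L{\left(m,F \right)} = 8$ ($L{\left(m,F \right)} = 8 \cdot 1 = 8$)
$f{\left(z,M \right)} = 8$
$\frac{W}{-629014} + \frac{f{\left(-2122,1575 \right)}}{J} = - \frac{4447718}{-629014} + \frac{8}{4299110} = \left(-4447718\right) \left(- \frac{1}{629014}\right) + 8 \cdot \frac{1}{4299110} = \frac{2223859}{314507} + \frac{4}{2149555} = \frac{4780308490773}{676050094385}$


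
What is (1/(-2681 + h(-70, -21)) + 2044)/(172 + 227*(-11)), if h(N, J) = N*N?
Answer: -1511879/1719725 ≈ -0.87914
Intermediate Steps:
h(N, J) = N²
(1/(-2681 + h(-70, -21)) + 2044)/(172 + 227*(-11)) = (1/(-2681 + (-70)²) + 2044)/(172 + 227*(-11)) = (1/(-2681 + 4900) + 2044)/(172 - 2497) = (1/2219 + 2044)/(-2325) = (1/2219 + 2044)*(-1/2325) = (4535637/2219)*(-1/2325) = -1511879/1719725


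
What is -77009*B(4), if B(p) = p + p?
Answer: -616072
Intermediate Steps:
B(p) = 2*p
-77009*B(4) = -154018*4 = -77009*8 = -616072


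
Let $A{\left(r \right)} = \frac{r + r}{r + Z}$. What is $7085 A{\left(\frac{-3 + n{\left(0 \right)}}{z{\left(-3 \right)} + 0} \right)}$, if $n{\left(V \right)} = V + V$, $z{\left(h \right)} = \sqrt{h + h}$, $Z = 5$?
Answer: $\frac{14170 \sqrt{6}}{\sqrt{6} - 10 i} \approx 802.08 + 3274.5 i$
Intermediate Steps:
$z{\left(h \right)} = \sqrt{2} \sqrt{h}$ ($z{\left(h \right)} = \sqrt{2 h} = \sqrt{2} \sqrt{h}$)
$n{\left(V \right)} = 2 V$
$A{\left(r \right)} = \frac{2 r}{5 + r}$ ($A{\left(r \right)} = \frac{r + r}{r + 5} = \frac{2 r}{5 + r}$)
$7085 A{\left(\frac{-3 + n{\left(0 \right)}}{z{\left(-3 \right)} + 0} \right)} = 7085 \frac{2 \frac{-3 + 2 \cdot 0}{\sqrt{2} \sqrt{-3} + 0}}{5 + \frac{-3 + 2 \cdot 0}{\sqrt{2} \sqrt{-3} + 0}} = 7085 \frac{2 \frac{-3 + 0}{\sqrt{2} i \sqrt{3} + 0}}{5 + \frac{-3 + 0}{\sqrt{2} i \sqrt{3} + 0}} = 7085 \frac{2 \left(- \frac{3}{i \sqrt{6} + 0}\right)}{5 - \frac{3}{i \sqrt{6} + 0}} = 7085 \frac{2 \left(- \frac{3}{i \sqrt{6}}\right)}{5 - \frac{3}{i \sqrt{6}}} = 7085 \frac{2 \left(- 3 \left(- \frac{i \sqrt{6}}{6}\right)\right)}{5 - 3 \left(- \frac{i \sqrt{6}}{6}\right)} = 7085 \frac{2 \frac{i \sqrt{6}}{2}}{5 + \frac{i \sqrt{6}}{2}} = 7085 \frac{i \sqrt{6}}{5 + \frac{i \sqrt{6}}{2}} = \frac{7085 i \sqrt{6}}{5 + \frac{i \sqrt{6}}{2}}$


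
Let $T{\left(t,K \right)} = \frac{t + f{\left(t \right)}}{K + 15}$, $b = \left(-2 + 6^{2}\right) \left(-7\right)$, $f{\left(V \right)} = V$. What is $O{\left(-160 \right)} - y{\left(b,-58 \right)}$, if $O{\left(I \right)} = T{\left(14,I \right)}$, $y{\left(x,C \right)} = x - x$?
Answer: $- \frac{28}{145} \approx -0.1931$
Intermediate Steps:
$b = -238$ ($b = \left(-2 + 36\right) \left(-7\right) = 34 \left(-7\right) = -238$)
$y{\left(x,C \right)} = 0$
$T{\left(t,K \right)} = \frac{2 t}{15 + K}$ ($T{\left(t,K \right)} = \frac{t + t}{K + 15} = \frac{2 t}{15 + K}$)
$O{\left(I \right)} = \frac{28}{15 + I}$ ($O{\left(I \right)} = 2 \cdot 14 \frac{1}{15 + I} = \frac{28}{15 + I}$)
$O{\left(-160 \right)} - y{\left(b,-58 \right)} = \frac{28}{15 - 160} - 0 = \frac{28}{-145} + 0 = 28 \left(- \frac{1}{145}\right) + 0 = - \frac{28}{145} + 0 = - \frac{28}{145}$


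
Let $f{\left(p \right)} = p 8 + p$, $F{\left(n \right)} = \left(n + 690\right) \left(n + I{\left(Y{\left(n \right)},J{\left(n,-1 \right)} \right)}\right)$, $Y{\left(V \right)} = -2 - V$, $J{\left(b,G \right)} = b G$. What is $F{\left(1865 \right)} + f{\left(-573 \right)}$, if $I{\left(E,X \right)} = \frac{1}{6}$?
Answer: $\frac{28562063}{6} \approx 4.7603 \cdot 10^{6}$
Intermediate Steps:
$J{\left(b,G \right)} = G b$
$I{\left(E,X \right)} = \frac{1}{6}$
$F{\left(n \right)} = \left(690 + n\right) \left(\frac{1}{6} + n\right)$ ($F{\left(n \right)} = \left(n + 690\right) \left(n + \frac{1}{6}\right) = \left(690 + n\right) \left(\frac{1}{6} + n\right)$)
$f{\left(p \right)} = 9 p$ ($f{\left(p \right)} = 8 p + p = 9 p$)
$F{\left(1865 \right)} + f{\left(-573 \right)} = \left(115 + 1865^{2} + \frac{4141}{6} \cdot 1865\right) + 9 \left(-573\right) = \left(115 + 3478225 + \frac{7722965}{6}\right) - 5157 = \frac{28593005}{6} - 5157 = \frac{28562063}{6}$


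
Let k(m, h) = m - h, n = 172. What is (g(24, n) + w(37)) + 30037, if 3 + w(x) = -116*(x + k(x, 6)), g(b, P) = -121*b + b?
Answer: 19266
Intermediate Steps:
g(b, P) = -120*b
w(x) = 693 - 232*x (w(x) = -3 - 116*(x + (x - 1*6)) = -3 - 116*(x + (x - 6)) = -3 - 116*(x + (-6 + x)) = -3 - 116*(-6 + 2*x) = -3 + (696 - 232*x) = 693 - 232*x)
(g(24, n) + w(37)) + 30037 = (-120*24 + (693 - 232*37)) + 30037 = (-2880 + (693 - 8584)) + 30037 = (-2880 - 7891) + 30037 = -10771 + 30037 = 19266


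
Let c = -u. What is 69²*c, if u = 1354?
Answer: -6446394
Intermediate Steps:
c = -1354 (c = -1*1354 = -1354)
69²*c = 69²*(-1354) = 4761*(-1354) = -6446394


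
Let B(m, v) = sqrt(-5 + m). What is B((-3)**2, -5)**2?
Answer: 4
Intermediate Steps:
B((-3)**2, -5)**2 = (sqrt(-5 + (-3)**2))**2 = (sqrt(-5 + 9))**2 = (sqrt(4))**2 = 2**2 = 4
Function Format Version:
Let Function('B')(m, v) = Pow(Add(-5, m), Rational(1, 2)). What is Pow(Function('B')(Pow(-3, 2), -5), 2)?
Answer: 4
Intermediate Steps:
Pow(Function('B')(Pow(-3, 2), -5), 2) = Pow(Pow(Add(-5, Pow(-3, 2)), Rational(1, 2)), 2) = Pow(Pow(Add(-5, 9), Rational(1, 2)), 2) = Pow(Pow(4, Rational(1, 2)), 2) = Pow(2, 2) = 4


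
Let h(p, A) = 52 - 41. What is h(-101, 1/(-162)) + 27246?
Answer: 27257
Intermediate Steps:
h(p, A) = 11
h(-101, 1/(-162)) + 27246 = 11 + 27246 = 27257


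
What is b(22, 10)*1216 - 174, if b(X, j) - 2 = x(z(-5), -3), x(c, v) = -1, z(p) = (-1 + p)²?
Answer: 1042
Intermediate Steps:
b(X, j) = 1 (b(X, j) = 2 - 1 = 1)
b(22, 10)*1216 - 174 = 1*1216 - 174 = 1216 - 174 = 1042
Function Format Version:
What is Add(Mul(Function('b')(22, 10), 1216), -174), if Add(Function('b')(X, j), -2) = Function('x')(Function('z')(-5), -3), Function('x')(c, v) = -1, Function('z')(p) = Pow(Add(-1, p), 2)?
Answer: 1042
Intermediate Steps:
Function('b')(X, j) = 1 (Function('b')(X, j) = Add(2, -1) = 1)
Add(Mul(Function('b')(22, 10), 1216), -174) = Add(Mul(1, 1216), -174) = Add(1216, -174) = 1042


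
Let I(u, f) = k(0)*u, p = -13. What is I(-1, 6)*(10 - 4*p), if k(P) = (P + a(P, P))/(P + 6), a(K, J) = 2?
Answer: -62/3 ≈ -20.667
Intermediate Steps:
k(P) = (2 + P)/(6 + P) (k(P) = (P + 2)/(P + 6) = (2 + P)/(6 + P))
I(u, f) = u/3 (I(u, f) = ((2 + 0)/(6 + 0))*u = (2/6)*u = ((⅙)*2)*u = u/3)
I(-1, 6)*(10 - 4*p) = ((⅓)*(-1))*(10 - 4*(-13)) = -(10 + 52)/3 = -⅓*62 = -62/3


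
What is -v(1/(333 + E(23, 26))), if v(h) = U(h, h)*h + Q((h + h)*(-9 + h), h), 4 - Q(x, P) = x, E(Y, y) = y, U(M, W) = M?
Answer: -521985/128881 ≈ -4.0501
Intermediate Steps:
Q(x, P) = 4 - x
v(h) = 4 + h² - 2*h*(-9 + h) (v(h) = h*h + (4 - (h + h)*(-9 + h)) = h² + (4 - 2*h*(-9 + h)) = 4 + h² - 2*h*(-9 + h))
-v(1/(333 + E(23, 26))) = -(4 - (1/(333 + 26))² + 18/(333 + 26)) = -(4 - (1/359)² + 18/359) = -(4 - (1/359)² + 18*(1/359)) = -(4 - 1*1/128881 + 18/359) = -(4 - 1/128881 + 18/359) = -1*521985/128881 = -521985/128881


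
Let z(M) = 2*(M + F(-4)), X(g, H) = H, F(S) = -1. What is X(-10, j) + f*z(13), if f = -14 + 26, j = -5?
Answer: 283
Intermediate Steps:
z(M) = -2 + 2*M (z(M) = 2*(M - 1) = 2*(-1 + M) = -2 + 2*M)
f = 12
X(-10, j) + f*z(13) = -5 + 12*(-2 + 2*13) = -5 + 12*(-2 + 26) = -5 + 12*24 = -5 + 288 = 283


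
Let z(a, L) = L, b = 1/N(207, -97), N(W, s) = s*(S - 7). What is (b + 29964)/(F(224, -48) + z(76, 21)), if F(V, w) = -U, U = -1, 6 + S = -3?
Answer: 46504129/34144 ≈ 1362.0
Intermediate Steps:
S = -9 (S = -6 - 3 = -9)
N(W, s) = -16*s (N(W, s) = s*(-9 - 7) = s*(-16) = -16*s)
F(V, w) = 1 (F(V, w) = -1*(-1) = 1)
b = 1/1552 (b = 1/(-16*(-97)) = 1/1552 ≈ 0.00064433)
(b + 29964)/(F(224, -48) + z(76, 21)) = (1/1552 + 29964)/(1 + 21) = (46504129/1552)/22 = (46504129/1552)*(1/22) = 46504129/34144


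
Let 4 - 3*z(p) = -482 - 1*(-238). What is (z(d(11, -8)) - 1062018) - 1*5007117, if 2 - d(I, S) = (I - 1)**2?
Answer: -18207157/3 ≈ -6.0691e+6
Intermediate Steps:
d(I, S) = 2 - (-1 + I)**2 (d(I, S) = 2 - (I - 1)**2 = 2 - (-1 + I)**2)
z(p) = 248/3 (z(p) = 4/3 - (-482 - 1*(-238))/3 = 4/3 - (-482 + 238)/3 = 4/3 - 1/3*(-244) = 4/3 + 244/3 = 248/3)
(z(d(11, -8)) - 1062018) - 1*5007117 = (248/3 - 1062018) - 1*5007117 = -3185806/3 - 5007117 = -18207157/3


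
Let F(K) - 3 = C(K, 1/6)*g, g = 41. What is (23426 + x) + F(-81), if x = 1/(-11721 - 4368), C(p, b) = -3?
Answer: 374970233/16089 ≈ 23306.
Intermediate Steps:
x = -1/16089 (x = 1/(-16089) = -1/16089 ≈ -6.2154e-5)
F(K) = -120 (F(K) = 3 - 3*41 = 3 - 123 = -120)
(23426 + x) + F(-81) = (23426 - 1/16089) - 120 = 376900913/16089 - 120 = 374970233/16089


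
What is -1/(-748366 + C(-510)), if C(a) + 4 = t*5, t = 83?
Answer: 1/747955 ≈ 1.3370e-6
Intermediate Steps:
C(a) = 411 (C(a) = -4 + 83*5 = -4 + 415 = 411)
-1/(-748366 + C(-510)) = -1/(-748366 + 411) = -1/(-747955) = -1*(-1/747955) = 1/747955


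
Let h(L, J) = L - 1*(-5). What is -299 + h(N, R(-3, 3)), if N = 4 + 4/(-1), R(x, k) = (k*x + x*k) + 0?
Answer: -294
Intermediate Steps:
R(x, k) = 2*k*x (R(x, k) = (k*x + k*x) + 0 = 2*k*x + 0 = 2*k*x)
N = 0 (N = 4 - 1*4 = 4 - 4 = 0)
h(L, J) = 5 + L (h(L, J) = L + 5 = 5 + L)
-299 + h(N, R(-3, 3)) = -299 + (5 + 0) = -299 + 5 = -294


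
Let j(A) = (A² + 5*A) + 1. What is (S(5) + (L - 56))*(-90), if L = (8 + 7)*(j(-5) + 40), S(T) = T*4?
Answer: -52110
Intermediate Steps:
S(T) = 4*T
j(A) = 1 + A² + 5*A
L = 615 (L = (8 + 7)*((1 + (-5)² + 5*(-5)) + 40) = 15*((1 + 25 - 25) + 40) = 15*(1 + 40) = 15*41 = 615)
(S(5) + (L - 56))*(-90) = (4*5 + (615 - 56))*(-90) = (20 + 559)*(-90) = 579*(-90) = -52110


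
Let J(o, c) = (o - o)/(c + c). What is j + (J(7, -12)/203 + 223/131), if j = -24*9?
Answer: -28073/131 ≈ -214.30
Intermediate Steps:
J(o, c) = 0 (J(o, c) = 0/((2*c)) = 0*(1/(2*c)) = 0)
j = -216
j + (J(7, -12)/203 + 223/131) = -216 + (0/203 + 223/131) = -216 + (0*(1/203) + 223*(1/131)) = -216 + (0 + 223/131) = -216 + 223/131 = -28073/131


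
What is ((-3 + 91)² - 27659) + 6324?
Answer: -13591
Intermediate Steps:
((-3 + 91)² - 27659) + 6324 = (88² - 27659) + 6324 = (7744 - 27659) + 6324 = -19915 + 6324 = -13591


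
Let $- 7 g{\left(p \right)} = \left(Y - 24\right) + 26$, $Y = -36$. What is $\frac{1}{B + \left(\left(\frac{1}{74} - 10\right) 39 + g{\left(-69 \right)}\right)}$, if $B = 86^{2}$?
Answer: $\frac{518}{3631897} \approx 0.00014263$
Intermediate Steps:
$g{\left(p \right)} = \frac{34}{7}$ ($g{\left(p \right)} = - \frac{\left(-36 - 24\right) + 26}{7} = - \frac{-60 + 26}{7} = \left(- \frac{1}{7}\right) \left(-34\right) = \frac{34}{7}$)
$B = 7396$
$\frac{1}{B + \left(\left(\frac{1}{74} - 10\right) 39 + g{\left(-69 \right)}\right)} = \frac{1}{7396 + \left(\left(\frac{1}{74} - 10\right) 39 + \frac{34}{7}\right)} = \frac{1}{7396 + \left(\left(- \frac{739}{74}\right) 39 + \frac{34}{7}\right)} = \frac{1}{7396 + \left(- \frac{28821}{74} + \frac{34}{7}\right)} = \frac{1}{7396 - \frac{199231}{518}} = \frac{1}{\frac{3631897}{518}} = \frac{518}{3631897}$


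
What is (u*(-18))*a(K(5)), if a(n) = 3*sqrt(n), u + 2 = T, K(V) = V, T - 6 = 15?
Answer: -1026*sqrt(5) ≈ -2294.2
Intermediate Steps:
T = 21 (T = 6 + 15 = 21)
u = 19 (u = -2 + 21 = 19)
(u*(-18))*a(K(5)) = (19*(-18))*(3*sqrt(5)) = -1026*sqrt(5)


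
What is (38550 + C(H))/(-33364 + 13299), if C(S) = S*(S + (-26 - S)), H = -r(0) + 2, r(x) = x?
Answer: -38498/20065 ≈ -1.9187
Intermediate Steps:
H = 2 (H = -1*0 + 2 = 0 + 2 = 2)
C(S) = -26*S (C(S) = S*(-26) = -26*S)
(38550 + C(H))/(-33364 + 13299) = (38550 - 26*2)/(-33364 + 13299) = (38550 - 52)/(-20065) = 38498*(-1/20065) = -38498/20065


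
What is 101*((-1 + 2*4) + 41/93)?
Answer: 69892/93 ≈ 751.53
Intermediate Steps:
101*((-1 + 2*4) + 41/93) = 101*((-1 + 8) + 41*(1/93)) = 101*(7 + 41/93) = 101*(692/93) = 69892/93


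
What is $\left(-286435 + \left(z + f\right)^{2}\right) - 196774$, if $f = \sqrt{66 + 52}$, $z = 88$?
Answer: $-475347 + 176 \sqrt{118} \approx -4.7344 \cdot 10^{5}$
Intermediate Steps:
$f = \sqrt{118} \approx 10.863$
$\left(-286435 + \left(z + f\right)^{2}\right) - 196774 = \left(-286435 + \left(88 + \sqrt{118}\right)^{2}\right) - 196774 = -483209 + \left(88 + \sqrt{118}\right)^{2}$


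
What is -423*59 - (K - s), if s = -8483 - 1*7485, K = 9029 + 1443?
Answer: -51397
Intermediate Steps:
K = 10472
s = -15968 (s = -8483 - 7485 = -15968)
-423*59 - (K - s) = -423*59 - (10472 - 1*(-15968)) = -24957 - (10472 + 15968) = -24957 - 1*26440 = -24957 - 26440 = -51397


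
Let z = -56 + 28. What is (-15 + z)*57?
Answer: -2451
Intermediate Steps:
z = -28
(-15 + z)*57 = (-15 - 28)*57 = -43*57 = -2451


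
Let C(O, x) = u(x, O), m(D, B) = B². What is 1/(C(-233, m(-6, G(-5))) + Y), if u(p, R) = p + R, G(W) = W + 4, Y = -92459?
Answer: -1/92691 ≈ -1.0789e-5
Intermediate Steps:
G(W) = 4 + W
u(p, R) = R + p
C(O, x) = O + x
1/(C(-233, m(-6, G(-5))) + Y) = 1/((-233 + (4 - 5)²) - 92459) = 1/((-233 + (-1)²) - 92459) = 1/((-233 + 1) - 92459) = 1/(-232 - 92459) = 1/(-92691) = -1/92691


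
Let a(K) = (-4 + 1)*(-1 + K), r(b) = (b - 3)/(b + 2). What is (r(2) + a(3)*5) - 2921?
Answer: -11805/4 ≈ -2951.3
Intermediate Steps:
r(b) = (-3 + b)/(2 + b)
a(K) = 3 - 3*K (a(K) = -3*(-1 + K) = 3 - 3*K)
(r(2) + a(3)*5) - 2921 = ((-3 + 2)/(2 + 2) + (3 - 3*3)*5) - 2921 = (-1/4 + (3 - 9)*5) - 2921 = ((¼)*(-1) - 6*5) - 2921 = (-¼ - 30) - 2921 = -121/4 - 2921 = -11805/4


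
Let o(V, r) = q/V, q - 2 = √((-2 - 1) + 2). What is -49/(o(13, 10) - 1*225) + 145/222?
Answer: 413055743/474188115 + 637*I/8543930 ≈ 0.87108 + 7.4556e-5*I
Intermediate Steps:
q = 2 + I (q = 2 + √((-2 - 1) + 2) = 2 + √(-3 + 2) = 2 + √(-1) = 2 + I ≈ 2.0 + 1.0*I)
o(V, r) = (2 + I)/V
-49/(o(13, 10) - 1*225) + 145/222 = -49/((2 + I)/13 - 1*225) + 145/222 = -49/((2 + I)/13 - 225) + 145*(1/222) = -49/((2/13 + I/13) - 225) + 145/222 = -49*169*(-2923/13 - I/13)/8543930 + 145/222 = -8281*(-2923/13 - I/13)/8543930 + 145/222 = 145/222 - 8281*(-2923/13 - I/13)/8543930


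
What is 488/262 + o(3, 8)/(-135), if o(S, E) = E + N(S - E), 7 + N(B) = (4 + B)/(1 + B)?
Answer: 26221/14148 ≈ 1.8533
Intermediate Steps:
N(B) = -7 + (4 + B)/(1 + B)
o(S, E) = E + 3*(-1 - 2*S + 2*E)/(1 + S - E) (o(S, E) = E + 3*(-1 - 2*(S - E))/(1 + (S - E)) = E + 3*(-1 + (-2*S + 2*E))/(1 + S - E) = E + 3*(-1 - 2*S + 2*E)/(1 + S - E))
488/262 + o(3, 8)/(-135) = 488/262 + ((-3 - 6*3 + 6*8 + 8*(1 + 3 - 1*8))/(1 + 3 - 1*8))/(-135) = 488*(1/262) + ((-3 - 18 + 48 + 8*(1 + 3 - 8))/(1 + 3 - 8))*(-1/135) = 244/131 + ((-3 - 18 + 48 + 8*(-4))/(-4))*(-1/135) = 244/131 - (-3 - 18 + 48 - 32)/4*(-1/135) = 244/131 - ¼*(-5)*(-1/135) = 244/131 + (5/4)*(-1/135) = 244/131 - 1/108 = 26221/14148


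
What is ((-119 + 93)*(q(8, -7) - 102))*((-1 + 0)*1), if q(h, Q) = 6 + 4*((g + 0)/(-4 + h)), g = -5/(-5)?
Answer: -2470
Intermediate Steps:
g = 1 (g = -5*(-⅕) = 1)
q(h, Q) = 6 + 4/(-4 + h) (q(h, Q) = 6 + 4*((1 + 0)/(-4 + h)) = 6 + 4*(1/(-4 + h)) = 6 + 4/(-4 + h))
((-119 + 93)*(q(8, -7) - 102))*((-1 + 0)*1) = ((-119 + 93)*(2*(-10 + 3*8)/(-4 + 8) - 102))*((-1 + 0)*1) = (-26*(2*(-10 + 24)/4 - 102))*(-1*1) = -26*(2*(¼)*14 - 102)*(-1) = -26*(7 - 102)*(-1) = -26*(-95)*(-1) = 2470*(-1) = -2470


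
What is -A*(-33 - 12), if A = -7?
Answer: -315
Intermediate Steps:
-A*(-33 - 12) = -(-7)*(-33 - 12) = -(-7)*(-45) = -1*315 = -315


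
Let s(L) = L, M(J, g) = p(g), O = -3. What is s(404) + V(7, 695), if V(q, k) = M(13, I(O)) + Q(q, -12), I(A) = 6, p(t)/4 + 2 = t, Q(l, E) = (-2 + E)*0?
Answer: 420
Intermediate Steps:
Q(l, E) = 0
p(t) = -8 + 4*t
M(J, g) = -8 + 4*g
V(q, k) = 16 (V(q, k) = (-8 + 4*6) + 0 = (-8 + 24) + 0 = 16 + 0 = 16)
s(404) + V(7, 695) = 404 + 16 = 420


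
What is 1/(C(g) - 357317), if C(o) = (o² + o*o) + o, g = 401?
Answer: -1/35314 ≈ -2.8317e-5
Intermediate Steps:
C(o) = o + 2*o² (C(o) = (o² + o²) + o = 2*o² + o = o + 2*o²)
1/(C(g) - 357317) = 1/(401*(1 + 2*401) - 357317) = 1/(401*(1 + 802) - 357317) = 1/(401*803 - 357317) = 1/(322003 - 357317) = 1/(-35314) = -1/35314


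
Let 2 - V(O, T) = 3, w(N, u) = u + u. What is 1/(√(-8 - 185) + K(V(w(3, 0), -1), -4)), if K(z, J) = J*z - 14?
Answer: -10/293 - I*√193/293 ≈ -0.03413 - 0.047414*I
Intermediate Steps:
w(N, u) = 2*u
V(O, T) = -1 (V(O, T) = 2 - 1*3 = 2 - 3 = -1)
K(z, J) = -14 + J*z
1/(√(-8 - 185) + K(V(w(3, 0), -1), -4)) = 1/(√(-8 - 185) + (-14 - 4*(-1))) = 1/(√(-193) + (-14 + 4)) = 1/(I*√193 - 10) = 1/(-10 + I*√193)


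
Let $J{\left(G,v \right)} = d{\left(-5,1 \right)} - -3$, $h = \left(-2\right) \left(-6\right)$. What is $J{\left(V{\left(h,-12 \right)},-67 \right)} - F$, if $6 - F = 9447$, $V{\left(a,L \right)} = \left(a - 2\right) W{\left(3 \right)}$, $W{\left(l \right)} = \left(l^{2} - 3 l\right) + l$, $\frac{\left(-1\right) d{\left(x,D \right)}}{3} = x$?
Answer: $9459$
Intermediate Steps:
$d{\left(x,D \right)} = - 3 x$
$h = 12$
$W{\left(l \right)} = l^{2} - 2 l$
$V{\left(a,L \right)} = -6 + 3 a$ ($V{\left(a,L \right)} = \left(a - 2\right) 3 \left(-2 + 3\right) = \left(-2 + a\right) 3 \cdot 1 = \left(-2 + a\right) 3 = -6 + 3 a$)
$F = -9441$ ($F = 6 - 9447 = -9441$)
$J{\left(G,v \right)} = 18$ ($J{\left(G,v \right)} = \left(-3\right) \left(-5\right) - -3 = 15 + 3 = 18$)
$J{\left(V{\left(h,-12 \right)},-67 \right)} - F = 18 - -9441 = 18 + 9441 = 9459$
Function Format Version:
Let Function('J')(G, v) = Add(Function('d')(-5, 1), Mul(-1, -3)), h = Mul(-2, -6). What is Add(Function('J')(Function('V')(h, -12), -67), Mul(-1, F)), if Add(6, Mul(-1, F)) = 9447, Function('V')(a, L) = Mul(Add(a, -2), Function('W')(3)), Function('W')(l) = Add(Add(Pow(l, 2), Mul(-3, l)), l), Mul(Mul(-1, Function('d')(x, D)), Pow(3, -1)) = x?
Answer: 9459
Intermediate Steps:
Function('d')(x, D) = Mul(-3, x)
h = 12
Function('W')(l) = Add(Pow(l, 2), Mul(-2, l))
Function('V')(a, L) = Add(-6, Mul(3, a)) (Function('V')(a, L) = Mul(Add(a, -2), Mul(3, Add(-2, 3))) = Mul(Add(-2, a), Mul(3, 1)) = Mul(Add(-2, a), 3) = Add(-6, Mul(3, a)))
F = -9441 (F = Add(6, Mul(-1, 9447)) = Add(6, -9447) = -9441)
Function('J')(G, v) = 18 (Function('J')(G, v) = Add(Mul(-3, -5), Mul(-1, -3)) = Add(15, 3) = 18)
Add(Function('J')(Function('V')(h, -12), -67), Mul(-1, F)) = Add(18, Mul(-1, -9441)) = Add(18, 9441) = 9459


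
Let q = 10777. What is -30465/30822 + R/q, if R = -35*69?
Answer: -134252145/110722898 ≈ -1.2125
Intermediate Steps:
R = -2415
-30465/30822 + R/q = -30465/30822 - 2415/10777 = -30465*1/30822 - 2415*1/10777 = -10155/10274 - 2415/10777 = -134252145/110722898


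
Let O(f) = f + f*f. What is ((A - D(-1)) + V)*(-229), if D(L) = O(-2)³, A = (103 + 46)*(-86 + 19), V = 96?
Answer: 2265955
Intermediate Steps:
O(f) = f + f²
A = -9983 (A = 149*(-67) = -9983)
D(L) = 8 (D(L) = (-2*(1 - 2))³ = (-2*(-1))³ = 2³ = 8)
((A - D(-1)) + V)*(-229) = ((-9983 - 1*8) + 96)*(-229) = ((-9983 - 8) + 96)*(-229) = (-9991 + 96)*(-229) = -9895*(-229) = 2265955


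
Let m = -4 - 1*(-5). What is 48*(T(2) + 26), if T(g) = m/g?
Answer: 1272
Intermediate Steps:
m = 1 (m = -4 + 5 = 1)
T(g) = 1/g
48*(T(2) + 26) = 48*(1/2 + 26) = 48*(53/2) = 1272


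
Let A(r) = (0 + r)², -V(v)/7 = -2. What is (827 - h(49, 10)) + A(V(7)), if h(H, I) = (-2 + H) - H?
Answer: 1025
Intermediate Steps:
h(H, I) = -2
V(v) = 14 (V(v) = -7*(-2) = 14)
A(r) = r²
(827 - h(49, 10)) + A(V(7)) = (827 - 1*(-2)) + 14² = (827 + 2) + 196 = 829 + 196 = 1025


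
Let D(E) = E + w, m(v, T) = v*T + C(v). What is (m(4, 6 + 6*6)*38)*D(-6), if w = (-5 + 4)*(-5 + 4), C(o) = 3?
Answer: -32490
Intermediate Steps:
m(v, T) = 3 + T*v (m(v, T) = v*T + 3 = T*v + 3 = 3 + T*v)
w = 1 (w = -1*(-1) = 1)
D(E) = 1 + E (D(E) = E + 1 = 1 + E)
(m(4, 6 + 6*6)*38)*D(-6) = ((3 + (6 + 6*6)*4)*38)*(1 - 6) = ((3 + (6 + 36)*4)*38)*(-5) = ((3 + 42*4)*38)*(-5) = ((3 + 168)*38)*(-5) = (171*38)*(-5) = 6498*(-5) = -32490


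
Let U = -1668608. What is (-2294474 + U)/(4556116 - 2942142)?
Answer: -1981541/806987 ≈ -2.4555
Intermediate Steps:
(-2294474 + U)/(4556116 - 2942142) = (-2294474 - 1668608)/(4556116 - 2942142) = -3963082/1613974 = -3963082*1/1613974 = -1981541/806987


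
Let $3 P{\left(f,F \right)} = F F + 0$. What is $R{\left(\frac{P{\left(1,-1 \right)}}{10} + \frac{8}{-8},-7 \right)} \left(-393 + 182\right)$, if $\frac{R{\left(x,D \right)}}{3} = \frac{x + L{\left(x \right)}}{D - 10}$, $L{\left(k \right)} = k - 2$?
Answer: $- \frac{12449}{85} \approx -146.46$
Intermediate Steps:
$P{\left(f,F \right)} = \frac{F^{2}}{3}$ ($P{\left(f,F \right)} = \frac{F F + 0}{3} = \frac{F^{2} + 0}{3} = \frac{F^{2}}{3}$)
$L{\left(k \right)} = -2 + k$
$R{\left(x,D \right)} = \frac{3 \left(-2 + 2 x\right)}{-10 + D}$ ($R{\left(x,D \right)} = 3 \frac{x + \left(-2 + x\right)}{D - 10} = 3 \frac{-2 + 2 x}{-10 + D} = \frac{3 \left(-2 + 2 x\right)}{-10 + D}$)
$R{\left(\frac{P{\left(1,-1 \right)}}{10} + \frac{8}{-8},-7 \right)} \left(-393 + 182\right) = \frac{6 \left(-1 + \left(\frac{\frac{1}{3} \left(-1\right)^{2}}{10} + \frac{8}{-8}\right)\right)}{-10 - 7} \left(-393 + 182\right) = \frac{6 \left(-1 + \left(\frac{1}{3} \cdot 1 \cdot \frac{1}{10} + 8 \left(- \frac{1}{8}\right)\right)\right)}{-17} \left(-211\right) = 6 \left(- \frac{1}{17}\right) \left(-1 + \left(\frac{1}{3} \cdot \frac{1}{10} - 1\right)\right) \left(-211\right) = 6 \left(- \frac{1}{17}\right) \left(-1 + \left(\frac{1}{30} - 1\right)\right) \left(-211\right) = 6 \left(- \frac{1}{17}\right) \left(-1 - \frac{29}{30}\right) \left(-211\right) = 6 \left(- \frac{1}{17}\right) \left(- \frac{59}{30}\right) \left(-211\right) = \frac{59}{85} \left(-211\right) = - \frac{12449}{85}$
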